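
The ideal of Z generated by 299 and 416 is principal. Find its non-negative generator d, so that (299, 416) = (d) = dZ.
(299, 416) = (13); d = 13

In the PID Z, (a, b) is generated by gcd(a, b). Compute gcd(416, 299) with the extended Euclidean algorithm, tracking rows (r, s, t) with s·416 + t·299 = r:
  row A: (416, 1, 0)   [1·416 + 0·299 = 416]
  row B: (299, 0, 1)   [0·416 + 1·299 = 299]
  416 = 1·299 + 117   → row C = row A − 1·row B = (117, 1, −1)   [check: 1·416 − 1·299 = 117]
  299 = 2·117 + 65   → row D = row B − 2·row C = (65, −2, 3)   [check: −2·416 + 3·299 = 65]
  117 = 1·65 + 52   → row E = row C − 1·row D = (52, 3, −4)   [check: 3·416 − 4·299 = 52]
  65 = 1·52 + 13   → row F = row D − 1·row E = (13, −5, 7)   [check: −5·416 + 7·299 = 13]
  52 = 4·13 + 0   → remainder 0, stop. gcd = 13 (last nonzero row F).
So gcd(299, 416) = 13, with Bézout identity −5·416 + 7·299 = 13. Containment (⊇): the Bézout identity exhibits 13 as an element of (299, 416), giving (13) ⊆ (299, 416). Containment (⊆): since 13 | 299 and 13 | 416 (299 = 13·23, 416 = 13·32), every Z-linear combination of 299 and 416 is divisible by 13, so (299, 416) ⊆ (13). Therefore (299, 416) = (13), d = 13.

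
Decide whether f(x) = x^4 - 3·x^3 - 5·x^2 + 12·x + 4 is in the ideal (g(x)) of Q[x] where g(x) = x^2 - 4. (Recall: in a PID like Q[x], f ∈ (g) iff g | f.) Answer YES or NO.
YES

In Q[x] the ideal (g) consists of all multiples of g, so f ∈ (g) iff g | f, i.e. iff the remainder of f on division by g is 0. Divide f by g (g is monic, so eliminate the leading term of the running remainder at each step):
  leading term x^4: subtract (x^2)·g(x) = x^4 - 4·x^2, leaving -3·x^3 - x^2 + 12·x + 4
  leading term -3·x^3: subtract (-3·x)·g(x) = -3·x^3 + 12·x, leaving 4 - x^2
  leading term -x^2: subtract (-1)·g(x) = 4 - x^2, leaving 0
The remainder is 0, so f(x) = g(x) · h(x) with h(x) = x^2 - 3·x - 1. Hence g | f, i.e. f ∈ (g).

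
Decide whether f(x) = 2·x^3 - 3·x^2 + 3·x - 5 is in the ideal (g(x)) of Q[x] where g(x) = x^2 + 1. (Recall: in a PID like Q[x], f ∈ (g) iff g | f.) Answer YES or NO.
NO

In Q[x] the ideal (g) consists of all multiples of g, so f ∈ (g) iff g | f, i.e. iff the remainder of f on division by g is 0. Divide f by g (g is monic, so eliminate the leading term of the running remainder at each step):
  leading term 2·x^3: subtract (2·x)·g(x) = 2·x^3 + 2·x, leaving -3·x^2 + x - 5
  leading term -3·x^2: subtract (-3)·g(x) = -3·x^2 - 3, leaving x - 2
The remainder r(x) = x - 2 ≠ 0 (and deg r < deg g), so g ∤ f, i.e. f ∉ (g).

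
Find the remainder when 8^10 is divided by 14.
Use repeated squaring. Binary(10) = 1010. Walk through the bits of the exponent 10 left-to-right: at each bit after the leading one, square the running value, then multiply by 8 if the bit is 1 (always reducing mod 14):
  bit 1 = 1 (leading): start with 8.
  bit 2 = 0: square 8^2 = 64 ≡ 8 (mod 14).
  bit 3 = 1: square 8^2 = 64 ≡ 8; bit is 1, so multiply 8·8 = 64 ≡ 8 (mod 14).
  bit 4 = 0: square 8^2 = 64 ≡ 8 (mod 14).
Final value: 8^10 ≡ 8 (mod 14).

Final answer: 8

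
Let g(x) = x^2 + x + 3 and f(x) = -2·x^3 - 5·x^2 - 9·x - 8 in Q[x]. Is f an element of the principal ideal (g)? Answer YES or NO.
NO

In Q[x] the ideal (g) consists of all multiples of g, so f ∈ (g) iff g | f, i.e. iff the remainder of f on division by g is 0. Divide f by g (g is monic, so eliminate the leading term of the running remainder at each step):
  leading term -2·x^3: subtract (-2·x)·g(x) = -2·x^3 - 2·x^2 - 6·x, leaving -3·x^2 - 3·x - 8
  leading term -3·x^2: subtract (-3)·g(x) = -3·x^2 - 3·x - 9, leaving 1
The remainder r(x) = 1 ≠ 0 (and deg r < deg g), so g ∤ f, i.e. f ∉ (g).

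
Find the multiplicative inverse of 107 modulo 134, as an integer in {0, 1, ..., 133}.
Apply the extended Euclidean algorithm to (134, 107), tracking rows (r, s, t) with s·134 + t·107 = r. Each division r_prev = q·r_cur + r_new produces the new row as (previous row) − q·(current row):
  row A: (134, 1, 0)   [1·134 + 0·107 = 134]
  row B: (107, 0, 1)   [0·134 + 1·107 = 107]
  134 = 1·107 + 27   → row C = row A − 1·row B = (27, 1, −1)   [check: 1·134 − 1·107 = 27]
  107 = 3·27 + 26   → row D = row B − 3·row C = (26, −3, 4)   [check: −3·134 + 4·107 = 26]
  27 = 1·26 + 1   → row E = row C − 1·row D = (1, 4, −5)   [check: 4·134 − 5·107 = 1]
  26 = 26·1 + 0   → remainder 0, stop. gcd = 1 (last nonzero row E).
The gcd is 1, so 107 is invertible mod 134. The last nonzero row gives 4·134 − 5·107 = 1, so t = −5. So 107^(−1) ≡ −5 ≡ 129 (mod 134). Verify: 107 · 129 = 13803 ≡ 1 (mod 134). ✓

Final answer: 107^(−1) ≡ 129 (mod 134)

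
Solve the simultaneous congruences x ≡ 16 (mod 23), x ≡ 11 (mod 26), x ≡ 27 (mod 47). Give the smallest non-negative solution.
x ≡ 24373 (mod 28106); the representative in [0, 28106) is 24373

The moduli 23, 26, 47 are pairwise coprime, so by the CRT there is a unique solution mod 23·26·47 = 28106.
Solve by successive substitution. Start with x ≡ 16 (mod 23).
  Combine with x ≡ 11 (mod 26): write x = 16 + 23·t and require 16 + 23·t ≡ 11 (mod 26), i.e. 23·t ≡ 11 − 16 ≡ 21 (mod 26). Since 23^(−1) ≡ 17 (mod 26), t ≡ 17·21 ≡ 19 (mod 26). So x ≡ 16 + 23·19 = 453 (mod 598).
  Combine with x ≡ 27 (mod 47): write x = 453 + 598·t and require 453 + 598·t ≡ 27 (mod 47), i.e. 598·t ≡ 27 − 453 ≡ 44 (mod 47). Since 598^(−1) ≡ 18 (mod 47) (598 ≡ 34 (mod 47)), t ≡ 18·44 ≡ 40 (mod 47). So x ≡ 453 + 598·40 = 24373 (mod 28106).
Unique solution in [0, 28106): x = 24373.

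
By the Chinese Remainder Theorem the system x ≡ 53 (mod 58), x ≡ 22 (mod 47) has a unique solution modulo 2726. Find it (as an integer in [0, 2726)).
The moduli 58, 47 are pairwise coprime, so by the CRT there is a unique solution mod 58·47 = 2726.
Solve by successive substitution. Start with x ≡ 53 (mod 58).
  Combine with x ≡ 22 (mod 47): write x = 53 + 58·t and require 53 + 58·t ≡ 22 (mod 47), i.e. 58·t ≡ 22 − 53 ≡ 16 (mod 47). Since 58^(−1) ≡ 30 (mod 47) (58 ≡ 11 (mod 47)), t ≡ 30·16 ≡ 10 (mod 47). So x ≡ 53 + 58·10 = 633 (mod 2726).
Unique solution in [0, 2726): x = 633.

Final answer: x ≡ 633 (mod 2726); the representative in [0, 2726) is 633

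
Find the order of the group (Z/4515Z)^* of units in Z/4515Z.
|(Z/4515Z)^*| = 2016

(Z/4515Z)^* consists of the classes a with gcd(a, 4515) = 1, so its order is φ(4515). φ is multiplicative, with φ(p^e) = p^e − p^(e−1). Factorise 4515 = 3 · 5 · 7 · 43. Then
  φ(4515) = (3 − 1) · (5 − 1) · (7 − 1) · (43 − 1) = 2 · 4 · 6 · 42 = 2016.
Thus |(Z/4515Z)^*| = 2016.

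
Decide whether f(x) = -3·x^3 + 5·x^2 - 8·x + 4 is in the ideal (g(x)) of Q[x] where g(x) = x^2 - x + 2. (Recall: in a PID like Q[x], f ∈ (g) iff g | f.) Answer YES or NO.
In Q[x] the ideal (g) consists of all multiples of g, so f ∈ (g) iff g | f, i.e. iff the remainder of f on division by g is 0. Divide f by g (g is monic, so eliminate the leading term of the running remainder at each step):
  leading term -3·x^3: subtract (-3·x)·g(x) = -3·x^3 + 3·x^2 - 6·x, leaving 2·x^2 - 2·x + 4
  leading term 2·x^2: subtract (2)·g(x) = 2·x^2 - 2·x + 4, leaving 0
The remainder is 0, so f(x) = g(x) · h(x) with h(x) = 2 - 3·x. Hence g | f, i.e. f ∈ (g).

Final answer: YES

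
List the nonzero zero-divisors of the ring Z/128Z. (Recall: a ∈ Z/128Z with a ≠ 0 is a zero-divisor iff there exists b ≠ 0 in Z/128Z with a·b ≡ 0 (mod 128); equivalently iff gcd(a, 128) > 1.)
An element a ∈ Z/128Z (with a ≠ 0) is a zero-divisor iff gcd(a, 128) > 1 (because a is a unit precisely when gcd(a, n) = 1, and in Z/nZ every nonzero, non-unit element is a zero-divisor). Scan a = 1, ..., 127 and keep those with gcd(a, 128) > 1:
  gcd(2, 128) = 2, gcd(4, 128) = 4, gcd(6, 128) = 2, gcd(8, 128) = 8, gcd(10, 128) = 2, gcd(12, 128) = 4, gcd(14, 128) = 2, gcd(16, 128) = 16, gcd(18, 128) = 2, gcd(20, 128) = 4, gcd(22, 128) = 2, gcd(24, 128) = 8, gcd(26, 128) = 2, gcd(28, 128) = 4, gcd(30, 128) = 2, gcd(32, 128) = 32, gcd(34, 128) = 2, gcd(36, 128) = 4, gcd(38, 128) = 2, gcd(40, 128) = 8, gcd(42, 128) = 2, gcd(44, 128) = 4, gcd(46, 128) = 2, gcd(48, 128) = 16, gcd(50, 128) = 2, gcd(52, 128) = 4, gcd(54, 128) = 2, gcd(56, 128) = 8, gcd(58, 128) = 2, gcd(60, 128) = 4, gcd(62, 128) = 2, gcd(64, 128) = 64, gcd(66, 128) = 2, gcd(68, 128) = 4, gcd(70, 128) = 2, gcd(72, 128) = 8, gcd(74, 128) = 2, gcd(76, 128) = 4, gcd(78, 128) = 2, gcd(80, 128) = 16, gcd(82, 128) = 2, gcd(84, 128) = 4, gcd(86, 128) = 2, gcd(88, 128) = 8, gcd(90, 128) = 2, gcd(92, 128) = 4, gcd(94, 128) = 2, gcd(96, 128) = 32, gcd(98, 128) = 2, gcd(100, 128) = 4, gcd(102, 128) = 2, gcd(104, 128) = 8, gcd(106, 128) = 2, gcd(108, 128) = 4, gcd(110, 128) = 2, gcd(112, 128) = 16, gcd(114, 128) = 2, gcd(116, 128) = 4, gcd(118, 128) = 2, gcd(120, 128) = 8, gcd(122, 128) = 2, gcd(124, 128) = 4, gcd(126, 128) = 2.
All other a ∈ {1, ..., 127} have gcd(a, 128) = 1 and are units. So the nonzero zero-divisors are exactly the 63 values of a appearing in this scan.

Final answer: nonzero zero-divisors of Z/128Z = {2, 4, 6, 8, 10, 12, 14, 16, 18, 20, 22, 24, 26, 28, 30, 32, 34, 36, 38, 40, 42, 44, 46, 48, 50, 52, 54, 56, 58, 60, 62, 64, 66, 68, 70, 72, 74, 76, 78, 80, 82, 84, 86, 88, 90, 92, 94, 96, 98, 100, 102, 104, 106, 108, 110, 112, 114, 116, 118, 120, 122, 124, 126}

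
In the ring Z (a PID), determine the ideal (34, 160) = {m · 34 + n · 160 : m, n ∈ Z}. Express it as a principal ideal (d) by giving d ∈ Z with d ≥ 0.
In the PID Z, (a, b) is generated by gcd(a, b). Compute gcd(160, 34) with the extended Euclidean algorithm, tracking rows (r, s, t) with s·160 + t·34 = r:
  row A: (160, 1, 0)   [1·160 + 0·34 = 160]
  row B: (34, 0, 1)   [0·160 + 1·34 = 34]
  160 = 4·34 + 24   → row C = row A − 4·row B = (24, 1, −4)   [check: 1·160 − 4·34 = 24]
  34 = 1·24 + 10   → row D = row B − 1·row C = (10, −1, 5)   [check: −1·160 + 5·34 = 10]
  24 = 2·10 + 4   → row E = row C − 2·row D = (4, 3, −14)   [check: 3·160 − 14·34 = 4]
  10 = 2·4 + 2   → row F = row D − 2·row E = (2, −7, 33)   [check: −7·160 + 33·34 = 2]
  4 = 2·2 + 0   → remainder 0, stop. gcd = 2 (last nonzero row F).
So gcd(34, 160) = 2, with Bézout identity −7·160 + 33·34 = 2. Containment (⊇): the Bézout identity exhibits 2 as an element of (34, 160), giving (2) ⊆ (34, 160). Containment (⊆): since 2 | 34 and 2 | 160 (34 = 2·17, 160 = 2·80), every Z-linear combination of 34 and 160 is divisible by 2, so (34, 160) ⊆ (2). Therefore (34, 160) = (2), d = 2.

Final answer: (34, 160) = (2); d = 2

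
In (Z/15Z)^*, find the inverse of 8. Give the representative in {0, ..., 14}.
8^(−1) ≡ 2 (mod 15)

Apply the extended Euclidean algorithm to (15, 8), tracking rows (r, s, t) with s·15 + t·8 = r. Each division r_prev = q·r_cur + r_new produces the new row as (previous row) − q·(current row):
  row A: (15, 1, 0)   [1·15 + 0·8 = 15]
  row B: (8, 0, 1)   [0·15 + 1·8 = 8]
  15 = 1·8 + 7   → row C = row A − 1·row B = (7, 1, −1)   [check: 1·15 − 1·8 = 7]
  8 = 1·7 + 1   → row D = row B − 1·row C = (1, −1, 2)   [check: −1·15 + 2·8 = 1]
  7 = 7·1 + 0   → remainder 0, stop. gcd = 1 (last nonzero row D).
The gcd is 1, so 8 is invertible mod 15. The last nonzero row gives −1·15 + 2·8 = 1, so t = 2. So 8^(−1) ≡ 2 (mod 15). Verify: 8 · 2 = 16 ≡ 1 (mod 15). ✓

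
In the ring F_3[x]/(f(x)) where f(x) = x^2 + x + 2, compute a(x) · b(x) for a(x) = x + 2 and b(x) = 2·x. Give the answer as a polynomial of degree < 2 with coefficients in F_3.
a · b ≡ 2·x + 2 (mod f(x))

Multiply as integer polynomials: a · b = 2·x^2 + 4·x. Reducing coefficients mod 3: a · b ≡ 2·x^2 + x. Now divide by f(x) = x^2 + x + 2 in F_3[x], eliminating the leading term at each step:
  leading term 2·x^2: subtract (2)·f(x) = 2·x^2 + 2·x + 1, leaving 2·x + 2 (coefficients mod 3)
The degree is now < 2, so this is the remainder. Hence a · b ≡ 2·x + 2 in F_3[x]/(f).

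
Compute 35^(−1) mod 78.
Apply the extended Euclidean algorithm to (78, 35), tracking rows (r, s, t) with s·78 + t·35 = r. Each division r_prev = q·r_cur + r_new produces the new row as (previous row) − q·(current row):
  row A: (78, 1, 0)   [1·78 + 0·35 = 78]
  row B: (35, 0, 1)   [0·78 + 1·35 = 35]
  78 = 2·35 + 8   → row C = row A − 2·row B = (8, 1, −2)   [check: 1·78 − 2·35 = 8]
  35 = 4·8 + 3   → row D = row B − 4·row C = (3, −4, 9)   [check: −4·78 + 9·35 = 3]
  8 = 2·3 + 2   → row E = row C − 2·row D = (2, 9, −20)   [check: 9·78 − 20·35 = 2]
  3 = 1·2 + 1   → row F = row D − 1·row E = (1, −13, 29)   [check: −13·78 + 29·35 = 1]
  2 = 2·1 + 0   → remainder 0, stop. gcd = 1 (last nonzero row F).
The gcd is 1, so 35 is invertible mod 78. The last nonzero row gives −13·78 + 29·35 = 1, so t = 29. So 35^(−1) ≡ 29 (mod 78). Verify: 35 · 29 = 1015 ≡ 1 (mod 78). ✓

Final answer: 35^(−1) ≡ 29 (mod 78)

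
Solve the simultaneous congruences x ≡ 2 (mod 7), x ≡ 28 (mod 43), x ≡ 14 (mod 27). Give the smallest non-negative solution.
The moduli 7, 43, 27 are pairwise coprime, so by the CRT there is a unique solution mod 7·43·27 = 8127.
Solve by successive substitution. Start with x ≡ 2 (mod 7).
  Combine with x ≡ 28 (mod 43): write x = 2 + 7·t and require 2 + 7·t ≡ 28 (mod 43), i.e. 7·t ≡ 28 − 2 ≡ 26 (mod 43). Since 7^(−1) ≡ 37 (mod 43), t ≡ 37·26 ≡ 16 (mod 43). So x ≡ 2 + 7·16 = 114 (mod 301).
  Combine with x ≡ 14 (mod 27): write x = 114 + 301·t and require 114 + 301·t ≡ 14 (mod 27), i.e. 301·t ≡ 14 − 114 ≡ 8 (mod 27). Since 301^(−1) ≡ 7 (mod 27) (301 ≡ 4 (mod 27)), t ≡ 7·8 ≡ 2 (mod 27). So x ≡ 114 + 301·2 = 716 (mod 8127).
Unique solution in [0, 8127): x = 716.

Final answer: x ≡ 716 (mod 8127); the representative in [0, 8127) is 716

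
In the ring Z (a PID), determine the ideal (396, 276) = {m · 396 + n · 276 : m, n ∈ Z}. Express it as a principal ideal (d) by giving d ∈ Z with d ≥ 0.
In the PID Z, (a, b) is generated by gcd(a, b). Compute gcd(396, 276) with the extended Euclidean algorithm, tracking rows (r, s, t) with s·396 + t·276 = r:
  row A: (396, 1, 0)   [1·396 + 0·276 = 396]
  row B: (276, 0, 1)   [0·396 + 1·276 = 276]
  396 = 1·276 + 120   → row C = row A − 1·row B = (120, 1, −1)   [check: 1·396 − 1·276 = 120]
  276 = 2·120 + 36   → row D = row B − 2·row C = (36, −2, 3)   [check: −2·396 + 3·276 = 36]
  120 = 3·36 + 12   → row E = row C − 3·row D = (12, 7, −10)   [check: 7·396 − 10·276 = 12]
  36 = 3·12 + 0   → remainder 0, stop. gcd = 12 (last nonzero row E).
So gcd(396, 276) = 12, with Bézout identity 7·396 − 10·276 = 12. Containment (⊇): the Bézout identity exhibits 12 as an element of (396, 276), giving (12) ⊆ (396, 276). Containment (⊆): since 12 | 396 and 12 | 276 (396 = 12·33, 276 = 12·23), every Z-linear combination of 396 and 276 is divisible by 12, so (396, 276) ⊆ (12). Therefore (396, 276) = (12), d = 12.

Final answer: (396, 276) = (12); d = 12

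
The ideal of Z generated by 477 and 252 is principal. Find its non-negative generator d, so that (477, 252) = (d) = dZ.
In the PID Z, (a, b) is generated by gcd(a, b). Compute gcd(477, 252) with the extended Euclidean algorithm, tracking rows (r, s, t) with s·477 + t·252 = r:
  row A: (477, 1, 0)   [1·477 + 0·252 = 477]
  row B: (252, 0, 1)   [0·477 + 1·252 = 252]
  477 = 1·252 + 225   → row C = row A − 1·row B = (225, 1, −1)   [check: 1·477 − 1·252 = 225]
  252 = 1·225 + 27   → row D = row B − 1·row C = (27, −1, 2)   [check: −1·477 + 2·252 = 27]
  225 = 8·27 + 9   → row E = row C − 8·row D = (9, 9, −17)   [check: 9·477 − 17·252 = 9]
  27 = 3·9 + 0   → remainder 0, stop. gcd = 9 (last nonzero row E).
So gcd(477, 252) = 9, with Bézout identity 9·477 − 17·252 = 9. Containment (⊇): the Bézout identity exhibits 9 as an element of (477, 252), giving (9) ⊆ (477, 252). Containment (⊆): since 9 | 477 and 9 | 252 (477 = 9·53, 252 = 9·28), every Z-linear combination of 477 and 252 is divisible by 9, so (477, 252) ⊆ (9). Therefore (477, 252) = (9), d = 9.

Final answer: (477, 252) = (9); d = 9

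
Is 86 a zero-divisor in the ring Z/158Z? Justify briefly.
gcd(86, 158) = 2 > 1, so 86 is not a unit in Z/158Z. In Z/nZ every nonzero non-unit is a zero-divisor: explicitly, take b = 158/gcd = 79 ≠ 0 (mod 158); then 86·79 = 6794 = 43·158, i.e. 86·79 ≡ 0 (mod 158). So 86 is a zero-divisor.

Final answer: YES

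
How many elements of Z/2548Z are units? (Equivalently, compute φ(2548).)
Z/2548Z has φ(2548) = 1008 units

An element a ∈ Z/2548Z is a unit iff gcd(a, 2548) = 1, so the number of units is φ(2548). φ is multiplicative, with φ(p^e) = p^e − p^(e−1). Factorise 2548 = 2^2 · 7^2 · 13. Then
  φ(2548) = (2^2 − 2^1) · (7^2 − 7^1) · (13 − 1) = 2 · 42 · 12 = 1008.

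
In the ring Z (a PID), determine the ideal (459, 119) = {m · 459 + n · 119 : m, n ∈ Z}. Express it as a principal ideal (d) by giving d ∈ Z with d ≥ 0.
(459, 119) = (17); d = 17

In the PID Z, (a, b) is generated by gcd(a, b). Compute gcd(459, 119) with the extended Euclidean algorithm, tracking rows (r, s, t) with s·459 + t·119 = r:
  row A: (459, 1, 0)   [1·459 + 0·119 = 459]
  row B: (119, 0, 1)   [0·459 + 1·119 = 119]
  459 = 3·119 + 102   → row C = row A − 3·row B = (102, 1, −3)   [check: 1·459 − 3·119 = 102]
  119 = 1·102 + 17   → row D = row B − 1·row C = (17, −1, 4)   [check: −1·459 + 4·119 = 17]
  102 = 6·17 + 0   → remainder 0, stop. gcd = 17 (last nonzero row D).
So gcd(459, 119) = 17, with Bézout identity −1·459 + 4·119 = 17. Containment (⊇): the Bézout identity exhibits 17 as an element of (459, 119), giving (17) ⊆ (459, 119). Containment (⊆): since 17 | 459 and 17 | 119 (459 = 17·27, 119 = 17·7), every Z-linear combination of 459 and 119 is divisible by 17, so (459, 119) ⊆ (17). Therefore (459, 119) = (17), d = 17.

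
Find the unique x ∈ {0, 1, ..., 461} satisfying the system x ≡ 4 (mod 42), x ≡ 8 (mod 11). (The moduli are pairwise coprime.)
x ≡ 382 (mod 462); the representative in [0, 462) is 382

The moduli 42, 11 are pairwise coprime, so by the CRT there is a unique solution mod 42·11 = 462.
Solve by successive substitution. Start with x ≡ 4 (mod 42).
  Combine with x ≡ 8 (mod 11): write x = 4 + 42·t and require 4 + 42·t ≡ 8 (mod 11), i.e. 42·t ≡ 8 − 4 ≡ 4 (mod 11). Since 42^(−1) ≡ 5 (mod 11) (42 ≡ 9 (mod 11)), t ≡ 5·4 ≡ 9 (mod 11). So x ≡ 4 + 42·9 = 382 (mod 462).
Unique solution in [0, 462): x = 382.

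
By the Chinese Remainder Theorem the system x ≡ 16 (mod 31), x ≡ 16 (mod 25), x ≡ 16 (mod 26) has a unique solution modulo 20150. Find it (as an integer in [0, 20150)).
The moduli 31, 25, 26 are pairwise coprime, so by the CRT there is a unique solution mod 31·25·26 = 20150.
Solve by successive substitution. Start with x ≡ 16 (mod 31).
  Combine with x ≡ 16 (mod 25): write x = 16 + 31·t and require 16 + 31·t ≡ 16 (mod 25), i.e. 31·t ≡ 16 − 16 ≡ 0 (mod 25). Since 31^(−1) ≡ 21 (mod 25) (31 ≡ 6 (mod 25)), t ≡ 21·0 ≡ 0 (mod 25). So x ≡ 16 + 31·0 = 16 (mod 775).
  Combine with x ≡ 16 (mod 26): write x = 16 + 775·t and require 16 + 775·t ≡ 16 (mod 26), i.e. 775·t ≡ 16 − 16 ≡ 0 (mod 26). Since 775^(−1) ≡ 5 (mod 26) (775 ≡ 21 (mod 26)), t ≡ 5·0 ≡ 0 (mod 26). So x ≡ 16 + 775·0 = 16 (mod 20150).
Unique solution in [0, 20150): x = 16.

Final answer: x ≡ 16 (mod 20150); the representative in [0, 20150) is 16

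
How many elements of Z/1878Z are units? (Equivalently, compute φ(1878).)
An element a ∈ Z/1878Z is a unit iff gcd(a, 1878) = 1, so the number of units is φ(1878). φ is multiplicative, with φ(p^e) = p^e − p^(e−1). Factorise 1878 = 2 · 3 · 313. Then
  φ(1878) = (2 − 1) · (3 − 1) · (313 − 1) = 1 · 2 · 312 = 624.

Final answer: Z/1878Z has φ(1878) = 624 units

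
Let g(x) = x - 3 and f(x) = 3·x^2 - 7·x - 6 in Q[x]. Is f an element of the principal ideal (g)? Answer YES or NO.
YES

In Q[x] the ideal (g) consists of all multiples of g, so f ∈ (g) iff g | f, i.e. iff the remainder of f on division by g is 0. Divide f by g (g is monic, so eliminate the leading term of the running remainder at each step):
  leading term 3·x^2: subtract (3·x)·g(x) = 3·x^2 - 9·x, leaving 2·x - 6
  leading term 2·x: subtract (2)·g(x) = 2·x - 6, leaving 0
The remainder is 0, so f(x) = g(x) · h(x) with h(x) = 3·x + 2. Hence g | f, i.e. f ∈ (g).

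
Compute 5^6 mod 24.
1

Use repeated squaring. Binary(6) = 110. Walk through the bits of the exponent 6 left-to-right: at each bit after the leading one, square the running value, then multiply by 5 if the bit is 1 (always reducing mod 24):
  bit 1 = 1 (leading): start with 5.
  bit 2 = 1: square 5^2 = 25 ≡ 1; bit is 1, so multiply 1·5 = 5 (mod 24).
  bit 3 = 0: square 5^2 = 25 ≡ 1 (mod 24).
Final value: 5^6 ≡ 1 (mod 24).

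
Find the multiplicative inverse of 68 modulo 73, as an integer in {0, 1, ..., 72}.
68^(−1) ≡ 29 (mod 73)

Apply the extended Euclidean algorithm to (73, 68), tracking rows (r, s, t) with s·73 + t·68 = r. Each division r_prev = q·r_cur + r_new produces the new row as (previous row) − q·(current row):
  row A: (73, 1, 0)   [1·73 + 0·68 = 73]
  row B: (68, 0, 1)   [0·73 + 1·68 = 68]
  73 = 1·68 + 5   → row C = row A − 1·row B = (5, 1, −1)   [check: 1·73 − 1·68 = 5]
  68 = 13·5 + 3   → row D = row B − 13·row C = (3, −13, 14)   [check: −13·73 + 14·68 = 3]
  5 = 1·3 + 2   → row E = row C − 1·row D = (2, 14, −15)   [check: 14·73 − 15·68 = 2]
  3 = 1·2 + 1   → row F = row D − 1·row E = (1, −27, 29)   [check: −27·73 + 29·68 = 1]
  2 = 2·1 + 0   → remainder 0, stop. gcd = 1 (last nonzero row F).
The gcd is 1, so 68 is invertible mod 73. The last nonzero row gives −27·73 + 29·68 = 1, so t = 29. So 68^(−1) ≡ 29 (mod 73). Verify: 68 · 29 = 1972 ≡ 1 (mod 73). ✓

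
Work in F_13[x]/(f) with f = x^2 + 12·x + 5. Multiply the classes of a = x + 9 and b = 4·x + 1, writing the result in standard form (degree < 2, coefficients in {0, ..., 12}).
a · b ≡ 2·x + 2 (mod f(x))

Multiply as integer polynomials: a · b = 4·x^2 + 37·x + 9. Reducing coefficients mod 13: a · b ≡ 4·x^2 + 11·x + 9. Now divide by f(x) = x^2 + 12·x + 5 in F_13[x], eliminating the leading term at each step:
  leading term 4·x^2: subtract (4)·f(x) = 4·x^2 + 9·x + 7, leaving 2·x + 2 (coefficients mod 13)
The degree is now < 2, so this is the remainder. Hence a · b ≡ 2·x + 2 in F_13[x]/(f).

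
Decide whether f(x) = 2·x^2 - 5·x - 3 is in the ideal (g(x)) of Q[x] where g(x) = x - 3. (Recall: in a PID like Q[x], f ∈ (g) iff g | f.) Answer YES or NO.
In Q[x] the ideal (g) consists of all multiples of g, so f ∈ (g) iff g | f, i.e. iff the remainder of f on division by g is 0. Divide f by g (g is monic, so eliminate the leading term of the running remainder at each step):
  leading term 2·x^2: subtract (2·x)·g(x) = 2·x^2 - 6·x, leaving x - 3
  leading term x: subtract (1)·g(x) = x - 3, leaving 0
The remainder is 0, so f(x) = g(x) · h(x) with h(x) = 2·x + 1. Hence g | f, i.e. f ∈ (g).

Final answer: YES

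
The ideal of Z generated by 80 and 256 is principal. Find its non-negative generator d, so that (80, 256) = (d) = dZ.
In the PID Z, (a, b) is generated by gcd(a, b). Compute gcd(256, 80) with the extended Euclidean algorithm, tracking rows (r, s, t) with s·256 + t·80 = r:
  row A: (256, 1, 0)   [1·256 + 0·80 = 256]
  row B: (80, 0, 1)   [0·256 + 1·80 = 80]
  256 = 3·80 + 16   → row C = row A − 3·row B = (16, 1, −3)   [check: 1·256 − 3·80 = 16]
  80 = 5·16 + 0   → remainder 0, stop. gcd = 16 (last nonzero row C).
So gcd(80, 256) = 16, with Bézout identity 1·256 − 3·80 = 16. Containment (⊇): the Bézout identity exhibits 16 as an element of (80, 256), giving (16) ⊆ (80, 256). Containment (⊆): since 16 | 80 and 16 | 256 (80 = 16·5, 256 = 16·16), every Z-linear combination of 80 and 256 is divisible by 16, so (80, 256) ⊆ (16). Therefore (80, 256) = (16), d = 16.

Final answer: (80, 256) = (16); d = 16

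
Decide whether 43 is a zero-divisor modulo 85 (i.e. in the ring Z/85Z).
NO

gcd(43, 85) = 1, so 43 is a unit in Z/85Z (it has a multiplicative inverse). A unit cannot be a zero-divisor: if 43·b ≡ 0 then multiplying both sides by 43^(−1) gives b ≡ 0. So 43 is not a zero-divisor.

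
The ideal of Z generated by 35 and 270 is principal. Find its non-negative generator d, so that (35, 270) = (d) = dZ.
In the PID Z, (a, b) is generated by gcd(a, b). Compute gcd(270, 35) with the extended Euclidean algorithm, tracking rows (r, s, t) with s·270 + t·35 = r:
  row A: (270, 1, 0)   [1·270 + 0·35 = 270]
  row B: (35, 0, 1)   [0·270 + 1·35 = 35]
  270 = 7·35 + 25   → row C = row A − 7·row B = (25, 1, −7)   [check: 1·270 − 7·35 = 25]
  35 = 1·25 + 10   → row D = row B − 1·row C = (10, −1, 8)   [check: −1·270 + 8·35 = 10]
  25 = 2·10 + 5   → row E = row C − 2·row D = (5, 3, −23)   [check: 3·270 − 23·35 = 5]
  10 = 2·5 + 0   → remainder 0, stop. gcd = 5 (last nonzero row E).
So gcd(35, 270) = 5, with Bézout identity 3·270 − 23·35 = 5. Containment (⊇): the Bézout identity exhibits 5 as an element of (35, 270), giving (5) ⊆ (35, 270). Containment (⊆): since 5 | 35 and 5 | 270 (35 = 5·7, 270 = 5·54), every Z-linear combination of 35 and 270 is divisible by 5, so (35, 270) ⊆ (5). Therefore (35, 270) = (5), d = 5.

Final answer: (35, 270) = (5); d = 5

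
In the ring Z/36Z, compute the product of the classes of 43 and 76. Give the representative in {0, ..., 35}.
28

Reduce the factors first: 43 ≡ 7, 76 ≡ 4 (mod 36), so 43 · 76 ≡ 7 · 4 (mod 36). 7 · 4 = 28. Dividing by 36: 28 = 0·36 + 28. So (43 · 76) mod 36 = 28.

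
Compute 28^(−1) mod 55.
Apply the extended Euclidean algorithm to (55, 28), tracking rows (r, s, t) with s·55 + t·28 = r. Each division r_prev = q·r_cur + r_new produces the new row as (previous row) − q·(current row):
  row A: (55, 1, 0)   [1·55 + 0·28 = 55]
  row B: (28, 0, 1)   [0·55 + 1·28 = 28]
  55 = 1·28 + 27   → row C = row A − 1·row B = (27, 1, −1)   [check: 1·55 − 1·28 = 27]
  28 = 1·27 + 1   → row D = row B − 1·row C = (1, −1, 2)   [check: −1·55 + 2·28 = 1]
  27 = 27·1 + 0   → remainder 0, stop. gcd = 1 (last nonzero row D).
The gcd is 1, so 28 is invertible mod 55. The last nonzero row gives −1·55 + 2·28 = 1, so t = 2. So 28^(−1) ≡ 2 (mod 55). Verify: 28 · 2 = 56 ≡ 1 (mod 55). ✓

Final answer: 28^(−1) ≡ 2 (mod 55)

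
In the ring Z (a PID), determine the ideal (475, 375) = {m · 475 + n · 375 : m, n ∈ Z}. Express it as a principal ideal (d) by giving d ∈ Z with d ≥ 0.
(475, 375) = (25); d = 25

In the PID Z, (a, b) is generated by gcd(a, b). Compute gcd(475, 375) with the extended Euclidean algorithm, tracking rows (r, s, t) with s·475 + t·375 = r:
  row A: (475, 1, 0)   [1·475 + 0·375 = 475]
  row B: (375, 0, 1)   [0·475 + 1·375 = 375]
  475 = 1·375 + 100   → row C = row A − 1·row B = (100, 1, −1)   [check: 1·475 − 1·375 = 100]
  375 = 3·100 + 75   → row D = row B − 3·row C = (75, −3, 4)   [check: −3·475 + 4·375 = 75]
  100 = 1·75 + 25   → row E = row C − 1·row D = (25, 4, −5)   [check: 4·475 − 5·375 = 25]
  75 = 3·25 + 0   → remainder 0, stop. gcd = 25 (last nonzero row E).
So gcd(475, 375) = 25, with Bézout identity 4·475 − 5·375 = 25. Containment (⊇): the Bézout identity exhibits 25 as an element of (475, 375), giving (25) ⊆ (475, 375). Containment (⊆): since 25 | 475 and 25 | 375 (475 = 25·19, 375 = 25·15), every Z-linear combination of 475 and 375 is divisible by 25, so (475, 375) ⊆ (25). Therefore (475, 375) = (25), d = 25.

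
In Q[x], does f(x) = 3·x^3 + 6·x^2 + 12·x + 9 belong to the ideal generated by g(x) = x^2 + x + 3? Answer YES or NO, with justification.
YES

In Q[x] the ideal (g) consists of all multiples of g, so f ∈ (g) iff g | f, i.e. iff the remainder of f on division by g is 0. Divide f by g (g is monic, so eliminate the leading term of the running remainder at each step):
  leading term 3·x^3: subtract (3·x)·g(x) = 3·x^3 + 3·x^2 + 9·x, leaving 3·x^2 + 3·x + 9
  leading term 3·x^2: subtract (3)·g(x) = 3·x^2 + 3·x + 9, leaving 0
The remainder is 0, so f(x) = g(x) · h(x) with h(x) = 3·x + 3. Hence g | f, i.e. f ∈ (g).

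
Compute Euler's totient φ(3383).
φ is multiplicative, with φ(p^e) = p^e − p^(e−1). Factorise 3383 = 17 · 199. Then
  φ(3383) = (17 − 1) · (199 − 1) = 16 · 198 = 3168.

Final answer: φ(3383) = 3168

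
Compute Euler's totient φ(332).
φ(332) = 164

φ is multiplicative, with φ(p^e) = p^e − p^(e−1). Factorise 332 = 2^2 · 83. Then
  φ(332) = (2^2 − 2^1) · (83 − 1) = 2 · 82 = 164.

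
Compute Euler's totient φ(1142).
φ(1142) = 570

φ is multiplicative, with φ(p^e) = p^e − p^(e−1). Factorise 1142 = 2 · 571. Then
  φ(1142) = (2 − 1) · (571 − 1) = 1 · 570 = 570.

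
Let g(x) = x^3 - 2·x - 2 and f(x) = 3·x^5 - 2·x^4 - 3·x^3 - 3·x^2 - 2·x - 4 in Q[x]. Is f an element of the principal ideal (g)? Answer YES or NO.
In Q[x] the ideal (g) consists of all multiples of g, so f ∈ (g) iff g | f, i.e. iff the remainder of f on division by g is 0. Divide f by g (g is monic, so eliminate the leading term of the running remainder at each step):
  leading term 3·x^5: subtract (3·x^2)·g(x) = 3·x^5 - 6·x^3 - 6·x^2, leaving -2·x^4 + 3·x^3 + 3·x^2 - 2·x - 4
  leading term -2·x^4: subtract (-2·x)·g(x) = -2·x^4 + 4·x^2 + 4·x, leaving 3·x^3 - x^2 - 6·x - 4
  leading term 3·x^3: subtract (3)·g(x) = 3·x^3 - 6·x - 6, leaving 2 - x^2
The remainder r(x) = 2 - x^2 ≠ 0 (and deg r < deg g), so g ∤ f, i.e. f ∉ (g).

Final answer: NO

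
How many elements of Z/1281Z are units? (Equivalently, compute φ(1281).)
An element a ∈ Z/1281Z is a unit iff gcd(a, 1281) = 1, so the number of units is φ(1281). φ is multiplicative, with φ(p^e) = p^e − p^(e−1). Factorise 1281 = 3 · 7 · 61. Then
  φ(1281) = (3 − 1) · (7 − 1) · (61 − 1) = 2 · 6 · 60 = 720.

Final answer: Z/1281Z has φ(1281) = 720 units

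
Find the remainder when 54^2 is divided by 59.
Use repeated squaring. Binary(2) = 10. Walk through the bits of the exponent 2 left-to-right: at each bit after the leading one, square the running value, then multiply by 54 if the bit is 1 (always reducing mod 59):
  bit 1 = 1 (leading): start with 54.
  bit 2 = 0: square 54^2 = 2916 ≡ 25 (mod 59).
Final value: 54^2 ≡ 25 (mod 59).

Final answer: 25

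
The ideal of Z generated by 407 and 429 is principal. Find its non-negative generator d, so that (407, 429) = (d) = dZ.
(407, 429) = (11); d = 11

In the PID Z, (a, b) is generated by gcd(a, b). Compute gcd(429, 407) with the extended Euclidean algorithm, tracking rows (r, s, t) with s·429 + t·407 = r:
  row A: (429, 1, 0)   [1·429 + 0·407 = 429]
  row B: (407, 0, 1)   [0·429 + 1·407 = 407]
  429 = 1·407 + 22   → row C = row A − 1·row B = (22, 1, −1)   [check: 1·429 − 1·407 = 22]
  407 = 18·22 + 11   → row D = row B − 18·row C = (11, −18, 19)   [check: −18·429 + 19·407 = 11]
  22 = 2·11 + 0   → remainder 0, stop. gcd = 11 (last nonzero row D).
So gcd(407, 429) = 11, with Bézout identity −18·429 + 19·407 = 11. Containment (⊇): the Bézout identity exhibits 11 as an element of (407, 429), giving (11) ⊆ (407, 429). Containment (⊆): since 11 | 407 and 11 | 429 (407 = 11·37, 429 = 11·39), every Z-linear combination of 407 and 429 is divisible by 11, so (407, 429) ⊆ (11). Therefore (407, 429) = (11), d = 11.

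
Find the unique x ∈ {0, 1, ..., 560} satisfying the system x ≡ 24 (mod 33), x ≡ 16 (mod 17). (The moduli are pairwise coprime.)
x ≡ 288 (mod 561); the representative in [0, 561) is 288

The moduli 33, 17 are pairwise coprime, so by the CRT there is a unique solution mod 33·17 = 561.
Solve by successive substitution. Start with x ≡ 24 (mod 33).
  Combine with x ≡ 16 (mod 17): write x = 24 + 33·t and require 24 + 33·t ≡ 16 (mod 17), i.e. 33·t ≡ 16 − 24 ≡ 9 (mod 17). Since 33^(−1) ≡ 16 (mod 17) (33 ≡ 16 (mod 17)), t ≡ 16·9 ≡ 8 (mod 17). So x ≡ 24 + 33·8 = 288 (mod 561).
Unique solution in [0, 561): x = 288.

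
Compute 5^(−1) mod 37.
5^(−1) ≡ 15 (mod 37)

Apply the extended Euclidean algorithm to (37, 5), tracking rows (r, s, t) with s·37 + t·5 = r. Each division r_prev = q·r_cur + r_new produces the new row as (previous row) − q·(current row):
  row A: (37, 1, 0)   [1·37 + 0·5 = 37]
  row B: (5, 0, 1)   [0·37 + 1·5 = 5]
  37 = 7·5 + 2   → row C = row A − 7·row B = (2, 1, −7)   [check: 1·37 − 7·5 = 2]
  5 = 2·2 + 1   → row D = row B − 2·row C = (1, −2, 15)   [check: −2·37 + 15·5 = 1]
  2 = 2·1 + 0   → remainder 0, stop. gcd = 1 (last nonzero row D).
The gcd is 1, so 5 is invertible mod 37. The last nonzero row gives −2·37 + 15·5 = 1, so t = 15. So 5^(−1) ≡ 15 (mod 37). Verify: 5 · 15 = 75 ≡ 1 (mod 37). ✓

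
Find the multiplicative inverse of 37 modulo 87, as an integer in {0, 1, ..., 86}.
37^(−1) ≡ 40 (mod 87)

Apply the extended Euclidean algorithm to (87, 37), tracking rows (r, s, t) with s·87 + t·37 = r. Each division r_prev = q·r_cur + r_new produces the new row as (previous row) − q·(current row):
  row A: (87, 1, 0)   [1·87 + 0·37 = 87]
  row B: (37, 0, 1)   [0·87 + 1·37 = 37]
  87 = 2·37 + 13   → row C = row A − 2·row B = (13, 1, −2)   [check: 1·87 − 2·37 = 13]
  37 = 2·13 + 11   → row D = row B − 2·row C = (11, −2, 5)   [check: −2·87 + 5·37 = 11]
  13 = 1·11 + 2   → row E = row C − 1·row D = (2, 3, −7)   [check: 3·87 − 7·37 = 2]
  11 = 5·2 + 1   → row F = row D − 5·row E = (1, −17, 40)   [check: −17·87 + 40·37 = 1]
  2 = 2·1 + 0   → remainder 0, stop. gcd = 1 (last nonzero row F).
The gcd is 1, so 37 is invertible mod 87. The last nonzero row gives −17·87 + 40·37 = 1, so t = 40. So 37^(−1) ≡ 40 (mod 87). Verify: 37 · 40 = 1480 ≡ 1 (mod 87). ✓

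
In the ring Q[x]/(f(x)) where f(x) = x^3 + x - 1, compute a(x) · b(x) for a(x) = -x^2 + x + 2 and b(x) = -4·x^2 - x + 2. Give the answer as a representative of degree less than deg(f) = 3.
a · b ≡ -15·x^2 + 7·x + 1 (mod f(x))

First multiply in Q[x] without reducing: a · b = 4·x^4 - 3·x^3 - 11·x^2 + 4. Now divide by f(x) = x^3 + x - 1, eliminating the leading term at each step:
  leading term 4·x^4: subtract (4·x)·f(x) = 4·x^4 + 4·x^2 - 4·x, leaving -3·x^3 - 15·x^2 + 4·x + 4
  leading term -3·x^3: subtract (-3)·f(x) = -3·x^3 - 3·x + 3, leaving -15·x^2 + 7·x + 1
The degree is now < 3, so this is the remainder. Hence a · b ≡ -15·x^2 + 7·x + 1 in Q[x]/(f).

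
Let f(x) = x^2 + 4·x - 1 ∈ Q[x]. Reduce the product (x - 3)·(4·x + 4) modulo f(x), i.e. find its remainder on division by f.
First multiply in Q[x] without reducing: a · b = 4·x^2 - 8·x - 12. Now divide by f(x) = x^2 + 4·x - 1, eliminating the leading term at each step:
  leading term 4·x^2: subtract (4)·f(x) = 4·x^2 + 16·x - 4, leaving -24·x - 8
The degree is now < 2, so this is the remainder. Hence a · b ≡ -24·x - 8 in Q[x]/(f).

Final answer: a · b ≡ -24·x - 8 (mod f(x))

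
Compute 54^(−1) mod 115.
54^(−1) ≡ 49 (mod 115)

Apply the extended Euclidean algorithm to (115, 54), tracking rows (r, s, t) with s·115 + t·54 = r. Each division r_prev = q·r_cur + r_new produces the new row as (previous row) − q·(current row):
  row A: (115, 1, 0)   [1·115 + 0·54 = 115]
  row B: (54, 0, 1)   [0·115 + 1·54 = 54]
  115 = 2·54 + 7   → row C = row A − 2·row B = (7, 1, −2)   [check: 1·115 − 2·54 = 7]
  54 = 7·7 + 5   → row D = row B − 7·row C = (5, −7, 15)   [check: −7·115 + 15·54 = 5]
  7 = 1·5 + 2   → row E = row C − 1·row D = (2, 8, −17)   [check: 8·115 − 17·54 = 2]
  5 = 2·2 + 1   → row F = row D − 2·row E = (1, −23, 49)   [check: −23·115 + 49·54 = 1]
  2 = 2·1 + 0   → remainder 0, stop. gcd = 1 (last nonzero row F).
The gcd is 1, so 54 is invertible mod 115. The last nonzero row gives −23·115 + 49·54 = 1, so t = 49. So 54^(−1) ≡ 49 (mod 115). Verify: 54 · 49 = 2646 ≡ 1 (mod 115). ✓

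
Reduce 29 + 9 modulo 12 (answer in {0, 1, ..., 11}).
2

Reduce the summands first: 29 ≡ 5 (mod 12), so 29 + 9 ≡ 5 + 9 (mod 12). 5 + 9 = 14; 14 = 1·12 + 2, so (29 + 9) mod 12 = 2.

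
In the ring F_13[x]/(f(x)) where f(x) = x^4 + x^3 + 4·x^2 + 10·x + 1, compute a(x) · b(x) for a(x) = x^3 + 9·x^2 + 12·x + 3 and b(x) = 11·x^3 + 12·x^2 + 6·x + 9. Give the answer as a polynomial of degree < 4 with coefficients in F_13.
Multiply as integer polynomials: a · b = 11·x^6 + 111·x^5 + 246·x^4 + 240·x^3 + 189·x^2 + 126·x + 27. Reducing coefficients mod 13: a · b ≡ 11·x^6 + 7·x^5 + 12·x^4 + 6·x^3 + 7·x^2 + 9·x + 1. Now divide by f(x) = x^4 + x^3 + 4·x^2 + 10·x + 1 in F_13[x], eliminating the leading term at each step:
  leading term 11·x^6: subtract (11·x^2)·f(x) = 11·x^6 + 11·x^5 + 5·x^4 + 6·x^3 + 11·x^2, leaving 9·x^5 + 7·x^4 + 9·x^2 + 9·x + 1 (coefficients mod 13)
  leading term 9·x^5: subtract (9·x)·f(x) = 9·x^5 + 9·x^4 + 10·x^3 + 12·x^2 + 9·x, leaving 11·x^4 + 3·x^3 + 10·x^2 + 1 (coefficients mod 13)
  leading term 11·x^4: subtract (11)·f(x) = 11·x^4 + 11·x^3 + 5·x^2 + 6·x + 11, leaving 5·x^3 + 5·x^2 + 7·x + 3 (coefficients mod 13)
The degree is now < 4, so this is the remainder. Hence a · b ≡ 5·x^3 + 5·x^2 + 7·x + 3 in F_13[x]/(f).

Final answer: a · b ≡ 5·x^3 + 5·x^2 + 7·x + 3 (mod f(x))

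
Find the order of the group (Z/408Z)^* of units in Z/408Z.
|(Z/408Z)^*| = 128

(Z/408Z)^* consists of the classes a with gcd(a, 408) = 1, so its order is φ(408). φ is multiplicative, with φ(p^e) = p^e − p^(e−1). Factorise 408 = 2^3 · 3 · 17. Then
  φ(408) = (2^3 − 2^2) · (3 − 1) · (17 − 1) = 4 · 2 · 16 = 128.
Thus |(Z/408Z)^*| = 128.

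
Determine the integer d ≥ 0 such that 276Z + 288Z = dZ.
In the PID Z, (a, b) is generated by gcd(a, b). Compute gcd(288, 276) with the extended Euclidean algorithm, tracking rows (r, s, t) with s·288 + t·276 = r:
  row A: (288, 1, 0)   [1·288 + 0·276 = 288]
  row B: (276, 0, 1)   [0·288 + 1·276 = 276]
  288 = 1·276 + 12   → row C = row A − 1·row B = (12, 1, −1)   [check: 1·288 − 1·276 = 12]
  276 = 23·12 + 0   → remainder 0, stop. gcd = 12 (last nonzero row C).
So gcd(276, 288) = 12, with Bézout identity 1·288 − 1·276 = 12. Containment (⊇): the Bézout identity exhibits 12 as an element of (276, 288), giving (12) ⊆ (276, 288). Containment (⊆): since 12 | 276 and 12 | 288 (276 = 12·23, 288 = 12·24), every Z-linear combination of 276 and 288 is divisible by 12, so (276, 288) ⊆ (12). Therefore (276, 288) = (12), d = 12.

Final answer: (276, 288) = (12); d = 12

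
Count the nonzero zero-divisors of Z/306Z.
In Z/306Z each nonzero element is either a unit (gcd with 306 is 1) or a zero-divisor (gcd > 1). The number of units is φ(306): factorise 306 = 2 · 3^2 · 17, so φ(306) = (2 − 1) · (3^2 − 3^1) · (17 − 1) = 1 · 6 · 16 = 96. The nonzero elements number 306 − 1 = 305. Hence the nonzero zero-divisors number 305 − 96 = 209.

Final answer: Z/306Z has 209 nonzero zero-divisors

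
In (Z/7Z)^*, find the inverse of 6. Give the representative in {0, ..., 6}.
Apply the extended Euclidean algorithm to (7, 6), tracking rows (r, s, t) with s·7 + t·6 = r. Each division r_prev = q·r_cur + r_new produces the new row as (previous row) − q·(current row):
  row A: (7, 1, 0)   [1·7 + 0·6 = 7]
  row B: (6, 0, 1)   [0·7 + 1·6 = 6]
  7 = 1·6 + 1   → row C = row A − 1·row B = (1, 1, −1)   [check: 1·7 − 1·6 = 1]
  6 = 6·1 + 0   → remainder 0, stop. gcd = 1 (last nonzero row C).
The gcd is 1, so 6 is invertible mod 7. The last nonzero row gives 1·7 − 1·6 = 1, so t = −1. So 6^(−1) ≡ −1 ≡ 6 (mod 7). Verify: 6 · 6 = 36 ≡ 1 (mod 7). ✓

Final answer: 6^(−1) ≡ 6 (mod 7)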